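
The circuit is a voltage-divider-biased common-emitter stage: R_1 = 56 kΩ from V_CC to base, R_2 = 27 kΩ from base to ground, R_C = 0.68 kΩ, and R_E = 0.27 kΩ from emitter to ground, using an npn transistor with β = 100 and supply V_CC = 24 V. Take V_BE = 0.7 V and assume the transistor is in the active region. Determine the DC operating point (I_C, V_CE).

I_C ≈ 16 mA, V_CE ≈ 9.1 V

Thevenize the base divider: V_Th = V_CC·R_2/(R_1+R_2) = 24×27/83 = 7.81 V, R_Th = R_1‖R_2 = 18.2 kΩ.
Base-emitter loop: V_Th = I_B·R_Th + V_BE + (β+1)I_B·R_E, so I_B = (7.81 − 0.7) / (18.2 + 101×0.27) = 0.156 mA.
I_C = β·I_B = 100×0.156 = 15.6 mA, and I_E = (β+1)I_B = 15.8 mA.
V_CE = V_CC − I_C·R_C − I_E·R_E = 24 − 15.6×0.68 − 15.8×0.27 = 9.11 V.
V_CE = 9.11 V > 0.2 V confirms active-region operation.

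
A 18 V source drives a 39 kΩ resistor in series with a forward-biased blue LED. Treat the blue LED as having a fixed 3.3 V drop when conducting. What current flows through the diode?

KVL around the loop: 18 = V_D + I·R = 3.3 + I × 39 kΩ.
So I = (18 − 3.3) / 39 kΩ = 14.7 / 39 = 0.377 mA.

I ≈ 0.38 mA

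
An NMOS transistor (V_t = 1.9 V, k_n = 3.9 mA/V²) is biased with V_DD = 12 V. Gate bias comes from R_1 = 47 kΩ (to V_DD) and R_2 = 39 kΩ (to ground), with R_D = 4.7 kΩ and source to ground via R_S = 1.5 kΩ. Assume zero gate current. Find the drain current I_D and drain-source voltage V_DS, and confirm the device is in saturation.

I_D ≈ 1.7 mA, V_DS ≈ 1.3 V

V_G = V_DD·R_2/(R_1+R_2) = 12×39/86 = 5.44 V.
Assume saturation: I_D = (k_n/2)(V_GS − V_t)² with V_GS = V_G − I_D·R_S = 5.44 − 1.5·I_D.
Substituting gives 4.39·I_D² − 21.7·I_D + 24.5 = 0, with roots I_D = 1.73 or 3.22 mA.
The root I_D = 3.22 mA gives V_GS = 0.615 V ≤ V_t, so take I_D = 1.73 mA.
Then V_GS = 2.84 V and V_DS = V_DD − I_D(R_D+R_S) = 12 − 1.73×6.2 = 1.26 V.
Saturation requires V_DS ≥ V_GS − V_t = 0.943 V; 1.26 ≥ 0.943 ✓.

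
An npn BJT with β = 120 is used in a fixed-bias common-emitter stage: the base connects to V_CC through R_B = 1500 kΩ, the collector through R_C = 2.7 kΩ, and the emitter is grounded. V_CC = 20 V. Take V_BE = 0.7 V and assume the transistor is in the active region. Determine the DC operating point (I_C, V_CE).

Base loop: V_CC = I_B·R_B + V_BE, so I_B = (20 − 0.7)/1500 kΩ = 0.0129 mA.
In the active region I_C = β·I_B = 120 × 0.0129 = 1.54 mA.
Collector loop: V_CE = V_CC − I_C·R_C = 20 − 1.54×2.7 = 15.8 V.
Since V_CE = 15.8 V > V_CE(sat) ≈ 0.2 V, the transistor is in the active region as assumed.

I_C ≈ 1.5 mA, V_CE ≈ 16 V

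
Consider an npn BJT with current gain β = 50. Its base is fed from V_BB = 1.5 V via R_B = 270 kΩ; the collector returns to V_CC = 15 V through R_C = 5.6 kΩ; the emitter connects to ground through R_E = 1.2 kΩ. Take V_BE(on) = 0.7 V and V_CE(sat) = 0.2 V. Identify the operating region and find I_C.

Assume active. Base-emitter loop: I_B = (V_BB − V_BE)/(R_B + (β+1)R_E) = (1.5 − 0.7)/(270 + 51×1.2) = 0.00242 mA.
I_C = β·I_B = 50×0.00242 = 0.121 mA.
V_CE = V_CC − I_C·R_C − I_E·R_E = 15 − 0.121×5.6 − 0.123×1.2 = 14.2 V > V_CE(sat), so the active-region assumption holds.

active; I_C ≈ 0.12 mA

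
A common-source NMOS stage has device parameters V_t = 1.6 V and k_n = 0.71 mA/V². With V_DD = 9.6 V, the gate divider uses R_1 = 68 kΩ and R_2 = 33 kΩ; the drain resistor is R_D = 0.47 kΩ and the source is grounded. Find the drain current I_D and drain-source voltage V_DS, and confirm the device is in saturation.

I_D ≈ 0.84 mA, V_DS ≈ 9.2 V

V_G = V_DD·R_2/(R_1+R_2) = 9.6×33/101 = 3.14 V. With the source grounded, V_GS = V_G = 3.14 V.
Assume saturation: I_D = (k_n/2)(V_GS − V_t)² = (0.71/2)×(3.14 − 1.6)² = 0.355×1.54² = 0.838 mA.
V_DS = V_DD − I_D·R_D = 9.6 − 0.838×0.47 = 9.21 V.
Saturation requires V_DS ≥ V_GS − V_t = 1.54 V; 9.21 ≥ 1.54 ✓.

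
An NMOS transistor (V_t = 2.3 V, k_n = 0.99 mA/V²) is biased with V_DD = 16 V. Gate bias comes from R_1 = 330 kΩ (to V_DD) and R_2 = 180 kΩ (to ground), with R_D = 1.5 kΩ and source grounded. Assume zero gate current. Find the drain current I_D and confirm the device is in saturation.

I_D ≈ 5.5 mA

V_G = V_DD·R_2/(R_1+R_2) = 16×180/510 = 5.65 V. With the source grounded, V_GS = V_G = 5.65 V.
Assume saturation: I_D = (k_n/2)(V_GS − V_t)² = (0.99/2)×(5.65 − 2.3)² = 0.495×3.35² = 5.55 mA.
V_DS = V_DD − I_D·R_D = 16 − 5.55×1.5 = 7.68 V.
Saturation requires V_DS ≥ V_GS − V_t = 3.35 V; 7.68 ≥ 3.35 ✓.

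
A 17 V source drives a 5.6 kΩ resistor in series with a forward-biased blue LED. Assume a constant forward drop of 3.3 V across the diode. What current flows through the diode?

KVL around the loop: 17 = V_D + I·R = 3.3 + I × 5.6 kΩ.
So I = (17 − 3.3) / 5.6 kΩ = 13.7 / 5.6 = 2.45 mA.

I ≈ 2.4 mA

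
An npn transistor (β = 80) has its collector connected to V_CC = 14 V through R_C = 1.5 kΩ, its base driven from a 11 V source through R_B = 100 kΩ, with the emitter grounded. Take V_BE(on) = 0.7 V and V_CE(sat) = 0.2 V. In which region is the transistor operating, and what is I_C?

active; I_C ≈ 8.2 mA

Assume active. Base-emitter loop: I_B = (V_BB − V_BE)/R_B = (11 − 0.7)/100 = 0.103 mA.
I_C = β·I_B = 80×0.103 = 8.24 mA.
V_CE = V_CC − I_C·R_C = 14 − 8.24×1.5 = 1.64 V > V_CE(sat), so the active-region assumption holds.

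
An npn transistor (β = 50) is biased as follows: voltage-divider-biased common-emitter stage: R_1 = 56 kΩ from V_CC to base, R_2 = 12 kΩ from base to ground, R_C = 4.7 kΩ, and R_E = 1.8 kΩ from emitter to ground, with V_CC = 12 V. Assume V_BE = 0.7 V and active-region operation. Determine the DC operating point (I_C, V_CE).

I_C ≈ 0.7 mA, V_CE ≈ 7.4 V

Thevenize the base divider: V_Th = V_CC·R_2/(R_1+R_2) = 12×12/68 = 2.12 V, R_Th = R_1‖R_2 = 9.88 kΩ.
Base-emitter loop: V_Th = I_B·R_Th + V_BE + (β+1)I_B·R_E, so I_B = (2.12 − 0.7) / (9.88 + 51×1.8) = 0.0139 mA.
I_C = β·I_B = 50×0.0139 = 0.697 mA, and I_E = (β+1)I_B = 0.711 mA.
V_CE = V_CC − I_C·R_C − I_E·R_E = 12 − 0.697×4.7 − 0.711×1.8 = 7.44 V.
V_CE = 7.44 V > 0.2 V confirms active-region operation.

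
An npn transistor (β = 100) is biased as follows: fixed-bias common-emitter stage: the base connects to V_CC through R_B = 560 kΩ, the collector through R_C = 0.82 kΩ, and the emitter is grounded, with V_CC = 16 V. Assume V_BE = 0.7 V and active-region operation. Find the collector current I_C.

Base loop: V_CC = I_B·R_B + V_BE, so I_B = (16 − 0.7)/560 kΩ = 0.0273 mA.
In the active region I_C = β·I_B = 100 × 0.0273 = 2.73 mA.
Collector loop: V_CE = V_CC − I_C·R_C = 16 − 2.73×0.82 = 13.8 V.
Since V_CE = 13.8 V > V_CE(sat) ≈ 0.2 V, the transistor is in the active region as assumed.

I_C ≈ 2.7 mA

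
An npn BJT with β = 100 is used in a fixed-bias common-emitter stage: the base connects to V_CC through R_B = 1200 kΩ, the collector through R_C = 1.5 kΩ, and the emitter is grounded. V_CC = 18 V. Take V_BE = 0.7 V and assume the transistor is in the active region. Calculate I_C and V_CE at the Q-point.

Base loop: V_CC = I_B·R_B + V_BE, so I_B = (18 − 0.7)/1200 kΩ = 0.0144 mA.
In the active region I_C = β·I_B = 100 × 0.0144 = 1.44 mA.
Collector loop: V_CE = V_CC − I_C·R_C = 18 − 1.44×1.5 = 15.8 V.
Since V_CE = 15.8 V > V_CE(sat) ≈ 0.2 V, the transistor is in the active region as assumed.

I_C ≈ 1.4 mA, V_CE ≈ 16 V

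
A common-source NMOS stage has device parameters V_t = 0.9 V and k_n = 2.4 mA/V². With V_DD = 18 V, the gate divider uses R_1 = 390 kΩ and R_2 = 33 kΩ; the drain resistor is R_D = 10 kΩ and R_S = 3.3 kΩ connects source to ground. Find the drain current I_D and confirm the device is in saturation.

V_G = V_DD·R_2/(R_1+R_2) = 18×33/423 = 1.4 V.
Assume saturation: I_D = (k_n/2)(V_GS − V_t)² with V_GS = V_G − I_D·R_S = 1.4 − 3.3·I_D.
Substituting gives 13.1·I_D² − 4.99·I_D + 0.305 = 0, with roots I_D = 0.0764 or 0.306 mA.
The root I_D = 0.306 mA gives V_GS = 0.395 V ≤ V_t, so take I_D = 0.0764 mA.
Then V_GS = 1.15 V and V_DS = V_DD − I_D(R_D+R_S) = 18 − 0.0764×13.3 = 17 V.
Saturation requires V_DS ≥ V_GS − V_t = 0.252 V; 17 ≥ 0.252 ✓.

I_D ≈ 0.076 mA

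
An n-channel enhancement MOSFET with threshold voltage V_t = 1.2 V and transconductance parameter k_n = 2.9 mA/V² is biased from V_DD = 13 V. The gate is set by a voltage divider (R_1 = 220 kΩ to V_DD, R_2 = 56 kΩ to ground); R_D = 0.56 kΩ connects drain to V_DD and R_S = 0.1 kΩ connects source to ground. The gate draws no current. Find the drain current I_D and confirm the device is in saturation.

V_G = V_DD·R_2/(R_1+R_2) = 13×56/276 = 2.64 V.
Assume saturation: I_D = (k_n/2)(V_GS − V_t)² with V_GS = V_G − I_D·R_S = 2.64 − 0.1·I_D.
Substituting gives 0.0145·I_D² − 1.42·I_D + 3 = 0, with roots I_D = 2.16 or 95.6 mA.
The root I_D = 95.6 mA gives V_GS = -6.92 V ≤ V_t, so take I_D = 2.16 mA.
Then V_GS = 2.42 V and V_DS = V_DD − I_D(R_D+R_S) = 13 − 2.16×0.66 = 11.6 V.
Saturation requires V_DS ≥ V_GS − V_t = 1.22 V; 11.6 ≥ 1.22 ✓.

I_D ≈ 2.2 mA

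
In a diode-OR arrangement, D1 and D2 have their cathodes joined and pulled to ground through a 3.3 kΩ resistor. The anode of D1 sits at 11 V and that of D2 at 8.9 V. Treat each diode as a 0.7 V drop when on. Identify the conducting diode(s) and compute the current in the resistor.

Assume both conduct. Then node N would need to be at both 11−0.7 = 10.3 V and 8.9−0.7 = 8.2 V, which is impossible.
Assume only D1 conducts: V_N = 11 − 0.7 = 10.3 V, so I_R = 10.3/3.3 = 3.12 mA.
Check D2: its anode-to-cathode voltage is 8.9 − 10.3 = -1.4 V < 0.7 V, so it is off. The assumption is consistent.

Only D1 conducts; I_R ≈ 3.1 mA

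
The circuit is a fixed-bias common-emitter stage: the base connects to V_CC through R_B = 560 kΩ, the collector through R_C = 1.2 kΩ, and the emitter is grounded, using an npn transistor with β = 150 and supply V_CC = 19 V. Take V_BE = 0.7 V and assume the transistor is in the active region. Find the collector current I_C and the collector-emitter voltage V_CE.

Base loop: V_CC = I_B·R_B + V_BE, so I_B = (19 − 0.7)/560 kΩ = 0.0327 mA.
In the active region I_C = β·I_B = 150 × 0.0327 = 4.9 mA.
Collector loop: V_CE = V_CC − I_C·R_C = 19 − 4.9×1.2 = 13.1 V.
Since V_CE = 13.1 V > V_CE(sat) ≈ 0.2 V, the transistor is in the active region as assumed.

I_C ≈ 4.9 mA, V_CE ≈ 13 V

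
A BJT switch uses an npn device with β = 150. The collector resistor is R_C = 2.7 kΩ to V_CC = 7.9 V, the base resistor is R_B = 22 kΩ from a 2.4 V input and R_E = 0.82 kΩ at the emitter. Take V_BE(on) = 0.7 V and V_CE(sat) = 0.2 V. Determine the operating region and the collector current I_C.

Assume active. Base-emitter loop: I_B = (V_BB − V_BE)/(R_B + (β+1)R_E) = (2.4 − 0.7)/(22 + 151×0.82) = 0.0117 mA.
I_C = β·I_B = 150×0.0117 = 1.75 mA.
V_CE = V_CC − I_C·R_C − I_E·R_E = 7.9 − 1.75×2.7 − 1.76×0.82 = 1.73 V > V_CE(sat), so the active-region assumption holds.

active; I_C ≈ 1.7 mA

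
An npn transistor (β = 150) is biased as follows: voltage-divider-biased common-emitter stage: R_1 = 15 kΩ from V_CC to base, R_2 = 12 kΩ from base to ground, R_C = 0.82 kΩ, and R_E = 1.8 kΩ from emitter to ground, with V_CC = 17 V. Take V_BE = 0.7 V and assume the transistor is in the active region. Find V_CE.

V_CE ≈ 7.3 V

Thevenize the base divider: V_Th = V_CC·R_2/(R_1+R_2) = 17×12/27 = 7.56 V, R_Th = R_1‖R_2 = 6.67 kΩ.
Base-emitter loop: V_Th = I_B·R_Th + V_BE + (β+1)I_B·R_E, so I_B = (7.56 − 0.7) / (6.67 + 151×1.8) = 0.0246 mA.
I_C = β·I_B = 150×0.0246 = 3.69 mA, and I_E = (β+1)I_B = 3.72 mA.
V_CE = V_CC − I_C·R_C − I_E·R_E = 17 − 3.69×0.82 − 3.72×1.8 = 7.28 V.
V_CE = 7.28 V > 0.2 V confirms active-region operation.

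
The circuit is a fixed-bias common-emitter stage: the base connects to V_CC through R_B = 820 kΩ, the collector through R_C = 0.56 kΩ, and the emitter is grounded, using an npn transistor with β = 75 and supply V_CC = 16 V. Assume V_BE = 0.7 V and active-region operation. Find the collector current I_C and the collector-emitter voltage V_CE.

I_C ≈ 1.4 mA, V_CE ≈ 15 V

Base loop: V_CC = I_B·R_B + V_BE, so I_B = (16 − 0.7)/820 kΩ = 0.0187 mA.
In the active region I_C = β·I_B = 75 × 0.0187 = 1.4 mA.
Collector loop: V_CE = V_CC − I_C·R_C = 16 − 1.4×0.56 = 15.2 V.
Since V_CE = 15.2 V > V_CE(sat) ≈ 0.2 V, the transistor is in the active region as assumed.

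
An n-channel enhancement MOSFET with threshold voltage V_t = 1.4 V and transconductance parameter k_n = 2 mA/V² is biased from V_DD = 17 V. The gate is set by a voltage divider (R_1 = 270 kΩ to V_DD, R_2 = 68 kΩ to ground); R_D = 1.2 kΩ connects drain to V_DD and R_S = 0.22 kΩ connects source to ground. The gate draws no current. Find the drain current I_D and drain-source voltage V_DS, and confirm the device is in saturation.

V_G = V_DD·R_2/(R_1+R_2) = 17×68/338 = 3.42 V.
Assume saturation: I_D = (k_n/2)(V_GS − V_t)² with V_GS = V_G − I_D·R_S = 3.42 − 0.22·I_D.
Substituting gives 0.0484·I_D² − 1.89·I_D + 4.08 = 0, with roots I_D = 2.3 or 36.7 mA.
The root I_D = 36.7 mA gives V_GS = -4.66 V ≤ V_t, so take I_D = 2.3 mA.
Then V_GS = 2.92 V and V_DS = V_DD − I_D(R_D+R_S) = 17 − 2.3×1.42 = 13.7 V.
Saturation requires V_DS ≥ V_GS − V_t = 1.52 V; 13.7 ≥ 1.52 ✓.

I_D ≈ 2.3 mA, V_DS ≈ 14 V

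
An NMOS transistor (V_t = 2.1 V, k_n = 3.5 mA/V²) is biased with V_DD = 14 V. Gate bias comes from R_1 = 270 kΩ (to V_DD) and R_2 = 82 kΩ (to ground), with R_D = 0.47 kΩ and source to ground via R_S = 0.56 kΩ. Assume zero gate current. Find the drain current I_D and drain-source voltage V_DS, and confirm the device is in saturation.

V_G = V_DD·R_2/(R_1+R_2) = 14×82/352 = 3.26 V.
Assume saturation: I_D = (k_n/2)(V_GS − V_t)² with V_GS = V_G − I_D·R_S = 3.26 − 0.56·I_D.
Substituting gives 0.549·I_D² − 3.28·I_D + 2.36 = 0, with roots I_D = 0.838 or 5.13 mA.
The root I_D = 5.13 mA gives V_GS = 0.388 V ≤ V_t, so take I_D = 0.838 mA.
Then V_GS = 2.79 V and V_DS = V_DD − I_D(R_D+R_S) = 14 − 0.838×1.03 = 13.1 V.
Saturation requires V_DS ≥ V_GS − V_t = 0.692 V; 13.1 ≥ 0.692 ✓.

I_D ≈ 0.84 mA, V_DS ≈ 13 V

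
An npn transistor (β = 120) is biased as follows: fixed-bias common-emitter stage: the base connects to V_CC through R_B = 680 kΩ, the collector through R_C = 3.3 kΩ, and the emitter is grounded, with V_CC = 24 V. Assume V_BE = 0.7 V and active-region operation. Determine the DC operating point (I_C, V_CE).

I_C ≈ 4.1 mA, V_CE ≈ 10 V

Base loop: V_CC = I_B·R_B + V_BE, so I_B = (24 − 0.7)/680 kΩ = 0.0343 mA.
In the active region I_C = β·I_B = 120 × 0.0343 = 4.11 mA.
Collector loop: V_CE = V_CC − I_C·R_C = 24 − 4.11×3.3 = 10.4 V.
Since V_CE = 10.4 V > V_CE(sat) ≈ 0.2 V, the transistor is in the active region as assumed.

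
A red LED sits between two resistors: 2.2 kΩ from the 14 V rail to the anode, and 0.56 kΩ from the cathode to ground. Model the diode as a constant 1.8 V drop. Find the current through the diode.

The two resistors are in series with the diode, so KVL gives 14 = I·2.2 + 1.8 + I·0.56.
I = (14 − 1.8) / (2.2 + 0.56) kΩ = 12.2 / 2.76 = 4.42 mA.

I ≈ 4.4 mA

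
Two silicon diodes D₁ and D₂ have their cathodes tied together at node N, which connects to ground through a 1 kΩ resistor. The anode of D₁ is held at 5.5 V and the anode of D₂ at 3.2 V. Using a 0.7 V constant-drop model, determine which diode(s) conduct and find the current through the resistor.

Assume both conduct. Then node N would need to be at both 5.5−0.7 = 4.8 V and 3.2−0.7 = 2.5 V, which is impossible.
Assume only D₁ conducts: V_N = 5.5 − 0.7 = 4.8 V, so I_R = 4.8/1 = 4.8 mA.
Check D₂: its anode-to-cathode voltage is 3.2 − 4.8 = -1.6 V < 0.7 V, so it is off. The assumption is consistent.

Only D₁ conducts; I_R ≈ 4.8 mA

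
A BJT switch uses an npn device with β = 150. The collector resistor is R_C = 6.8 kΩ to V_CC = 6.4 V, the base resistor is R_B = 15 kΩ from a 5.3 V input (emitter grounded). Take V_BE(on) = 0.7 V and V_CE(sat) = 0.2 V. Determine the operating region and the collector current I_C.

saturation; I_C ≈ 0.91 mA

Assume active: I_B = (5.3 − 0.7)/15 = 0.307 mA, giving I_C = β·I_B = 46 mA.
But then V_CE = 6.4 − 46×6.8 = -306 V < V_CE(sat) = 0.2 V — impossible in the active region.
So the transistor is saturated. With V_CE = 0.2 V, I_C = (V_CC − 0.2)/R_C = 6.2/6.8 = 0.912 mA.
Check: β·I_B = 46 mA > I_C = 0.912 mA, confirming saturation.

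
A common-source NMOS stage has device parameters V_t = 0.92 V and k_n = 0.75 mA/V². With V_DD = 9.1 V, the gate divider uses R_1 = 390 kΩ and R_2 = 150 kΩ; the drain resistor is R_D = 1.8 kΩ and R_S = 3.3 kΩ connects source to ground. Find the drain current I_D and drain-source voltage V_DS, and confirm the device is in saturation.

V_G = V_DD·R_2/(R_1+R_2) = 9.1×150/540 = 2.53 V.
Assume saturation: I_D = (k_n/2)(V_GS − V_t)² with V_GS = V_G − I_D·R_S = 2.53 − 3.3·I_D.
Substituting gives 4.08·I_D² − 4.98·I_D + 0.969 = 0, with roots I_D = 0.243 or 0.976 mA.
The root I_D = 0.976 mA gives V_GS = -0.693 V ≤ V_t, so take I_D = 0.243 mA.
Then V_GS = 1.73 V and V_DS = V_DD − I_D(R_D+R_S) = 9.1 − 0.243×5.1 = 7.86 V.
Saturation requires V_DS ≥ V_GS − V_t = 0.805 V; 7.86 ≥ 0.805 ✓.

I_D ≈ 0.24 mA, V_DS ≈ 7.9 V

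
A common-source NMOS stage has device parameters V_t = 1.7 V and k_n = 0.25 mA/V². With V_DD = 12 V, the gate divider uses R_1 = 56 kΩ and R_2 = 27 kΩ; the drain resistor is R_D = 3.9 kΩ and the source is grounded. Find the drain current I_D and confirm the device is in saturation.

I_D ≈ 0.61 mA

V_G = V_DD·R_2/(R_1+R_2) = 12×27/83 = 3.9 V. With the source grounded, V_GS = V_G = 3.9 V.
Assume saturation: I_D = (k_n/2)(V_GS − V_t)² = (0.25/2)×(3.9 − 1.7)² = 0.125×2.2² = 0.607 mA.
V_DS = V_DD − I_D·R_D = 12 − 0.607×3.9 = 9.63 V.
Saturation requires V_DS ≥ V_GS − V_t = 2.2 V; 9.63 ≥ 2.2 ✓.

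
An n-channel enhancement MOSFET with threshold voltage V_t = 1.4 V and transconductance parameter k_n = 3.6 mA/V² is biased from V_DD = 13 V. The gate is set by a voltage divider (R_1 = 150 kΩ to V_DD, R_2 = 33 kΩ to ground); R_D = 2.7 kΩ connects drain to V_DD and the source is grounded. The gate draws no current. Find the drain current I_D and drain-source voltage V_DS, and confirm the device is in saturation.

V_G = V_DD·R_2/(R_1+R_2) = 13×33/183 = 2.34 V. With the source grounded, V_GS = V_G = 2.34 V.
Assume saturation: I_D = (k_n/2)(V_GS − V_t)² = (3.6/2)×(2.34 − 1.4)² = 1.8×0.944² = 1.6 mA.
V_DS = V_DD − I_D·R_D = 13 − 1.6×2.7 = 8.67 V.
Saturation requires V_DS ≥ V_GS − V_t = 0.944 V; 8.67 ≥ 0.944 ✓.

I_D ≈ 1.6 mA, V_DS ≈ 8.7 V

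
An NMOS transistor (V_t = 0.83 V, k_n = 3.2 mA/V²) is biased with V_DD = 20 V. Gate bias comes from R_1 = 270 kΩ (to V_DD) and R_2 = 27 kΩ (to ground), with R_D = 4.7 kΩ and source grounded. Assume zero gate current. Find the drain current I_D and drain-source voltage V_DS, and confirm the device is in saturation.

I_D ≈ 1.6 mA, V_DS ≈ 13 V

V_G = V_DD·R_2/(R_1+R_2) = 20×27/297 = 1.82 V. With the source grounded, V_GS = V_G = 1.82 V.
Assume saturation: I_D = (k_n/2)(V_GS − V_t)² = (3.2/2)×(1.82 − 0.83)² = 1.6×0.988² = 1.56 mA.
V_DS = V_DD − I_D·R_D = 20 − 1.56×4.7 = 12.7 V.
Saturation requires V_DS ≥ V_GS − V_t = 0.988 V; 12.7 ≥ 0.988 ✓.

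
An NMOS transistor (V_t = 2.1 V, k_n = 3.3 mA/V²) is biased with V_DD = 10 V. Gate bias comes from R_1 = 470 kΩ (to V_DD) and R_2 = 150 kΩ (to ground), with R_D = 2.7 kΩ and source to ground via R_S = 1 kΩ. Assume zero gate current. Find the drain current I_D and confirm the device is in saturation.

V_G = V_DD·R_2/(R_1+R_2) = 10×150/620 = 2.42 V.
Assume saturation: I_D = (k_n/2)(V_GS − V_t)² with V_GS = V_G − I_D·R_S = 2.42 − 1·I_D.
Substituting gives 1.65·I_D² − 2.05·I_D + 0.168 = 0, with roots I_D = 0.0882 or 1.16 mA.
The root I_D = 1.16 mA gives V_GS = 1.26 V ≤ V_t, so take I_D = 0.0882 mA.
Then V_GS = 2.33 V and V_DS = V_DD − I_D(R_D+R_S) = 10 − 0.0882×3.7 = 9.67 V.
Saturation requires V_DS ≥ V_GS − V_t = 0.231 V; 9.67 ≥ 0.231 ✓.

I_D ≈ 0.088 mA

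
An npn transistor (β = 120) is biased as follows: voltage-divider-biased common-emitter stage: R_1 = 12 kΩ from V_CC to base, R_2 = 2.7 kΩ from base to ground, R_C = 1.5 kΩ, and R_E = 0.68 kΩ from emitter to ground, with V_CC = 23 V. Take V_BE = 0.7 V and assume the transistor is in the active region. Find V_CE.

Thevenize the base divider: V_Th = V_CC·R_2/(R_1+R_2) = 23×2.7/14.7 = 4.22 V, R_Th = R_1‖R_2 = 2.2 kΩ.
Base-emitter loop: V_Th = I_B·R_Th + V_BE + (β+1)I_B·R_E, so I_B = (4.22 − 0.7) / (2.2 + 121×0.68) = 0.0417 mA.
I_C = β·I_B = 120×0.0417 = 5.01 mA, and I_E = (β+1)I_B = 5.05 mA.
V_CE = V_CC − I_C·R_C − I_E·R_E = 23 − 5.01×1.5 − 5.05×0.68 = 12.1 V.
V_CE = 12.1 V > 0.2 V confirms active-region operation.

V_CE ≈ 12 V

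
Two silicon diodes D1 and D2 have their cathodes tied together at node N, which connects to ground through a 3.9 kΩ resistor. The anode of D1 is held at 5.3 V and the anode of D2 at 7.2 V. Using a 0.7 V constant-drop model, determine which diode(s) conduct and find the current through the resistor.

Assume both conduct. Then node N would need to be at both 5.3−0.7 = 4.6 V and 7.2−0.7 = 6.5 V, which is impossible.
Assume only D2 conducts: V_N = 7.2 − 0.7 = 6.5 V, so I_R = 6.5/3.9 = 1.67 mA.
Check D1: its anode-to-cathode voltage is 5.3 − 6.5 = -1.2 V < 0.7 V, so it is off. The assumption is consistent.

Only D2 conducts; I_R ≈ 1.7 mA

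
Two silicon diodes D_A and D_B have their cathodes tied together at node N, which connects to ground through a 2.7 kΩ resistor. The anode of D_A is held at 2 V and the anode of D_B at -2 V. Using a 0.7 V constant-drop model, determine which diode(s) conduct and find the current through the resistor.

Only D_A conducts; I_R ≈ 0.48 mA

Assume both conduct. Then node N would need to be at both 2−0.7 = 1.3 V and -2−0.7 = -2.7 V, which is impossible.
Assume only D_A conducts: V_N = 2 − 0.7 = 1.3 V, so I_R = 1.3/2.7 = 0.481 mA.
Check D_B: its anode-to-cathode voltage is -2 − 1.3 = -3.3 V < 0.7 V, so it is off. The assumption is consistent.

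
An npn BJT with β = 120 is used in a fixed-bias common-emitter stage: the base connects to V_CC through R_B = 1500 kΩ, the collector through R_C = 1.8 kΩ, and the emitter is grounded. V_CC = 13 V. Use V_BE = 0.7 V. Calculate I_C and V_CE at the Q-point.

I_C ≈ 0.98 mA, V_CE ≈ 11 V

Base loop: V_CC = I_B·R_B + V_BE, so I_B = (13 − 0.7)/1500 kΩ = 0.0082 mA.
In the active region I_C = β·I_B = 120 × 0.0082 = 0.984 mA.
Collector loop: V_CE = V_CC − I_C·R_C = 13 − 0.984×1.8 = 11.2 V.
Since V_CE = 11.2 V > V_CE(sat) ≈ 0.2 V, the transistor is in the active region as assumed.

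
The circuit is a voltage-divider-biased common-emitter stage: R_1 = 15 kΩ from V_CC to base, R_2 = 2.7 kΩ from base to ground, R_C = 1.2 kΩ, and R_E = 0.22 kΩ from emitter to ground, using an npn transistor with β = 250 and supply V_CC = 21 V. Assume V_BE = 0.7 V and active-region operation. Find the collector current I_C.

I_C ≈ 11 mA

Thevenize the base divider: V_Th = V_CC·R_2/(R_1+R_2) = 21×2.7/17.7 = 3.2 V, R_Th = R_1‖R_2 = 2.29 kΩ.
Base-emitter loop: V_Th = I_B·R_Th + V_BE + (β+1)I_B·R_E, so I_B = (3.2 − 0.7) / (2.29 + 251×0.22) = 0.0435 mA.
I_C = β·I_B = 250×0.0435 = 10.9 mA, and I_E = (β+1)I_B = 10.9 mA.
V_CE = V_CC − I_C·R_C − I_E·R_E = 21 − 10.9×1.2 − 10.9×0.22 = 5.54 V.
V_CE = 5.54 V > 0.2 V confirms active-region operation.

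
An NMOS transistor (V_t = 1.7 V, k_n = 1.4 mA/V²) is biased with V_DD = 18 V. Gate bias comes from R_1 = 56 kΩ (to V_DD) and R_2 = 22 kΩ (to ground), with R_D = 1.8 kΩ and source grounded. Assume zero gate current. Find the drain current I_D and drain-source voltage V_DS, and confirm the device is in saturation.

I_D ≈ 8 mA, V_DS ≈ 3.6 V

V_G = V_DD·R_2/(R_1+R_2) = 18×22/78 = 5.08 V. With the source grounded, V_GS = V_G = 5.08 V.
Assume saturation: I_D = (k_n/2)(V_GS − V_t)² = (1.4/2)×(5.08 − 1.7)² = 0.7×3.38² = 7.98 mA.
V_DS = V_DD − I_D·R_D = 18 − 7.98×1.8 = 3.63 V.
Saturation requires V_DS ≥ V_GS − V_t = 3.38 V; 3.63 ≥ 3.38 ✓.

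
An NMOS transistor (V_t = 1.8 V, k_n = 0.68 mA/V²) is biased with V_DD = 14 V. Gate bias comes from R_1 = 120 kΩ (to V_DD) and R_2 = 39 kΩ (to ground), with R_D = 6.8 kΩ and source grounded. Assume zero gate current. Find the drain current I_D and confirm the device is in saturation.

I_D ≈ 0.91 mA

V_G = V_DD·R_2/(R_1+R_2) = 14×39/159 = 3.43 V. With the source grounded, V_GS = V_G = 3.43 V.
Assume saturation: I_D = (k_n/2)(V_GS − V_t)² = (0.68/2)×(3.43 − 1.8)² = 0.34×1.63² = 0.908 mA.
V_DS = V_DD − I_D·R_D = 14 − 0.908×6.8 = 7.83 V.
Saturation requires V_DS ≥ V_GS − V_t = 1.63 V; 7.83 ≥ 1.63 ✓.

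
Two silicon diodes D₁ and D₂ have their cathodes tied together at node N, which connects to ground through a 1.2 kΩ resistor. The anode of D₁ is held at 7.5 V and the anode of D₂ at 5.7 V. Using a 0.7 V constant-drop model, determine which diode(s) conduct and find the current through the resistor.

Only D₁ conducts; I_R ≈ 5.7 mA

Assume both conduct. Then node N would need to be at both 7.5−0.7 = 6.8 V and 5.7−0.7 = 5 V, which is impossible.
Assume only D₁ conducts: V_N = 7.5 − 0.7 = 6.8 V, so I_R = 6.8/1.2 = 5.67 mA.
Check D₂: its anode-to-cathode voltage is 5.7 − 6.8 = -1.1 V < 0.7 V, so it is off. The assumption is consistent.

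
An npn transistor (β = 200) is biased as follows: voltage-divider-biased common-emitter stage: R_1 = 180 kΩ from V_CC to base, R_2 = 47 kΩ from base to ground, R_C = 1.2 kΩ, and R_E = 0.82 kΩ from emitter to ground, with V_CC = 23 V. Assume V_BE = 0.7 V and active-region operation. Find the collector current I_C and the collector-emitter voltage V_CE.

I_C ≈ 4 mA, V_CE ≈ 15 V

Thevenize the base divider: V_Th = V_CC·R_2/(R_1+R_2) = 23×47/227 = 4.76 V, R_Th = R_1‖R_2 = 37.3 kΩ.
Base-emitter loop: V_Th = I_B·R_Th + V_BE + (β+1)I_B·R_E, so I_B = (4.76 − 0.7) / (37.3 + 201×0.82) = 0.0201 mA.
I_C = β·I_B = 200×0.0201 = 4.02 mA, and I_E = (β+1)I_B = 4.04 mA.
V_CE = V_CC − I_C·R_C − I_E·R_E = 23 − 4.02×1.2 − 4.04×0.82 = 14.9 V.
V_CE = 14.9 V > 0.2 V confirms active-region operation.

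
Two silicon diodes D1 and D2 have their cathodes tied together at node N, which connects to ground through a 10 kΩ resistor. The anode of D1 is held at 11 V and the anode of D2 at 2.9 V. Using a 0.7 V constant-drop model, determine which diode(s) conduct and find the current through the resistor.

Assume both conduct. Then node N would need to be at both 11−0.7 = 10.3 V and 2.9−0.7 = 2.2 V, which is impossible.
Assume only D1 conducts: V_N = 11 − 0.7 = 10.3 V, so I_R = 10.3/10 = 1.03 mA.
Check D2: its anode-to-cathode voltage is 2.9 − 10.3 = -7.4 V < 0.7 V, so it is off. The assumption is consistent.

Only D1 conducts; I_R ≈ 1 mA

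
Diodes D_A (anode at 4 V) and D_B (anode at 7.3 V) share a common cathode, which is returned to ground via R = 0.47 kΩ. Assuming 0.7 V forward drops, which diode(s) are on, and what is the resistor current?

Assume both conduct. Then node N would need to be at both 4−0.7 = 3.3 V and 7.3−0.7 = 6.6 V, which is impossible.
Assume only D_B conducts: V_N = 7.3 − 0.7 = 6.6 V, so I_R = 6.6/0.47 = 14 mA.
Check D_A: its anode-to-cathode voltage is 4 − 6.6 = -2.6 V < 0.7 V, so it is off. The assumption is consistent.

Only D_B conducts; I_R ≈ 14 mA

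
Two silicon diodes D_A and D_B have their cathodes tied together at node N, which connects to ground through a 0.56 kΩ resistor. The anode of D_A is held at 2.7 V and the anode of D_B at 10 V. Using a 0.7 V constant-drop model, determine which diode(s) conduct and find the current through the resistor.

Only D_B conducts; I_R ≈ 17 mA

Assume both conduct. Then node N would need to be at both 2.7−0.7 = 2 V and 10−0.7 = 9.3 V, which is impossible.
Assume only D_B conducts: V_N = 10 − 0.7 = 9.3 V, so I_R = 9.3/0.56 = 16.6 mA.
Check D_A: its anode-to-cathode voltage is 2.7 − 9.3 = -6.6 V < 0.7 V, so it is off. The assumption is consistent.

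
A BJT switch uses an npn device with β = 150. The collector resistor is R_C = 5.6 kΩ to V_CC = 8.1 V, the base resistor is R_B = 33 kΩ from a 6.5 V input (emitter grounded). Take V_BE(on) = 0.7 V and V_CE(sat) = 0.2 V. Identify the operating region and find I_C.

Assume active: I_B = (6.5 − 0.7)/33 = 0.176 mA, giving I_C = β·I_B = 26.4 mA.
But then V_CE = 8.1 − 26.4×5.6 = -140 V < V_CE(sat) = 0.2 V — impossible in the active region.
So the transistor is saturated. With V_CE = 0.2 V, I_C = (V_CC − 0.2)/R_C = 7.9/5.6 = 1.41 mA.
Check: β·I_B = 26.4 mA > I_C = 1.41 mA, confirming saturation.

saturation; I_C ≈ 1.4 mA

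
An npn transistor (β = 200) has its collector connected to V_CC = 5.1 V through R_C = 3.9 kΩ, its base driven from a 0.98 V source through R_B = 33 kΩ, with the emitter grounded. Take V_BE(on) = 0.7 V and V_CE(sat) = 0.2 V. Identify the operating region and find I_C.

saturation; I_C ≈ 1.3 mA

Assume active: I_B = (0.98 − 0.7)/33 = 0.00848 mA, giving I_C = β·I_B = 1.7 mA.
But then V_CE = 5.1 − 1.7×3.9 = -1.52 V < V_CE(sat) = 0.2 V — impossible in the active region.
So the transistor is saturated. With V_CE = 0.2 V, I_C = (V_CC − 0.2)/R_C = 4.9/3.9 = 1.26 mA.
Check: β·I_B = 1.7 mA > I_C = 1.26 mA, confirming saturation.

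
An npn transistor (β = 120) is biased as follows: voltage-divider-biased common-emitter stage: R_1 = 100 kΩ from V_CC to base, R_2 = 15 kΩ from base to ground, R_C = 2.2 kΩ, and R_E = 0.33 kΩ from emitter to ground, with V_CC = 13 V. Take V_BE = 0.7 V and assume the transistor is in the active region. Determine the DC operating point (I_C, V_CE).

Thevenize the base divider: V_Th = V_CC·R_2/(R_1+R_2) = 13×15/115 = 1.7 V, R_Th = R_1‖R_2 = 13 kΩ.
Base-emitter loop: V_Th = I_B·R_Th + V_BE + (β+1)I_B·R_E, so I_B = (1.7 − 0.7) / (13 + 121×0.33) = 0.0188 mA.
I_C = β·I_B = 120×0.0188 = 2.26 mA, and I_E = (β+1)I_B = 2.27 mA.
V_CE = V_CC − I_C·R_C − I_E·R_E = 13 − 2.26×2.2 − 2.27×0.33 = 7.29 V.
V_CE = 7.29 V > 0.2 V confirms active-region operation.

I_C ≈ 2.3 mA, V_CE ≈ 7.3 V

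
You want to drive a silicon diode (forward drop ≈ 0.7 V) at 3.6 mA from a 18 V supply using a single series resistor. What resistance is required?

R ≈ 4.8 kΩ

The resistor drops V_S − V_D = 18 − 0.7 = 17.3 V at 3.6 mA.
R = 17.3 V / 3.6 mA = 4.81 kΩ.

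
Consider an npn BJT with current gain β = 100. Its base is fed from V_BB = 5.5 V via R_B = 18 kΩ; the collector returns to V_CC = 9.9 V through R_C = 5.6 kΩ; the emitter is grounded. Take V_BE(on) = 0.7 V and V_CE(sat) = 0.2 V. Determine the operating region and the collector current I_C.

saturation; I_C ≈ 1.7 mA

Assume active: I_B = (5.5 − 0.7)/18 = 0.267 mA, giving I_C = β·I_B = 26.7 mA.
But then V_CE = 9.9 − 26.7×5.6 = -139 V < V_CE(sat) = 0.2 V — impossible in the active region.
So the transistor is saturated. With V_CE = 0.2 V, I_C = (V_CC − 0.2)/R_C = 9.7/5.6 = 1.73 mA.
Check: β·I_B = 26.7 mA > I_C = 1.73 mA, confirming saturation.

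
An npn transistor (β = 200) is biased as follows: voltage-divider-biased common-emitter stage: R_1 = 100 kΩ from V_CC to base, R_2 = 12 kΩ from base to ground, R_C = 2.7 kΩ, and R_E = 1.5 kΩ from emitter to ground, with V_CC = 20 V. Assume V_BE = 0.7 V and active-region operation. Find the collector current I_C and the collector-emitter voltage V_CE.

I_C ≈ 0.92 mA, V_CE ≈ 16 V

Thevenize the base divider: V_Th = V_CC·R_2/(R_1+R_2) = 20×12/112 = 2.14 V, R_Th = R_1‖R_2 = 10.7 kΩ.
Base-emitter loop: V_Th = I_B·R_Th + V_BE + (β+1)I_B·R_E, so I_B = (2.14 − 0.7) / (10.7 + 201×1.5) = 0.00462 mA.
I_C = β·I_B = 200×0.00462 = 0.924 mA, and I_E = (β+1)I_B = 0.929 mA.
V_CE = V_CC − I_C·R_C − I_E·R_E = 20 − 0.924×2.7 − 0.929×1.5 = 16.1 V.
V_CE = 16.1 V > 0.2 V confirms active-region operation.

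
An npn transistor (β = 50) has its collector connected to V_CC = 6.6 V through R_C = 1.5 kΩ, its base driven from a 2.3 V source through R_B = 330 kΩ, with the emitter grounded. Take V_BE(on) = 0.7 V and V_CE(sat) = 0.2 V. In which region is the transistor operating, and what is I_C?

Assume active. Base-emitter loop: I_B = (V_BB − V_BE)/R_B = (2.3 − 0.7)/330 = 0.00485 mA.
I_C = β·I_B = 50×0.00485 = 0.242 mA.
V_CE = V_CC − I_C·R_C = 6.6 − 0.242×1.5 = 6.24 V > V_CE(sat), so the active-region assumption holds.

active; I_C ≈ 0.24 mA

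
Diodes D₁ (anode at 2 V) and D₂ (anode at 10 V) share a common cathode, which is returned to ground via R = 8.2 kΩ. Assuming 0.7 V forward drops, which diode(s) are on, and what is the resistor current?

Assume both conduct. Then node N would need to be at both 2−0.7 = 1.3 V and 10−0.7 = 9.3 V, which is impossible.
Assume only D₂ conducts: V_N = 10 − 0.7 = 9.3 V, so I_R = 9.3/8.2 = 1.13 mA.
Check D₁: its anode-to-cathode voltage is 2 − 9.3 = -7.3 V < 0.7 V, so it is off. The assumption is consistent.

Only D₂ conducts; I_R ≈ 1.1 mA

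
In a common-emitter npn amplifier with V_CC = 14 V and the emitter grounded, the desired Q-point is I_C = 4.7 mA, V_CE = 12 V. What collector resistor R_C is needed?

R_C ≈ 0.43 kΩ

Collector loop: V_CC = I_C·R_C + V_CE.
R_C = (V_CC − V_CE)/I_C = (14 − 12)/4.7 = 0.426 kΩ.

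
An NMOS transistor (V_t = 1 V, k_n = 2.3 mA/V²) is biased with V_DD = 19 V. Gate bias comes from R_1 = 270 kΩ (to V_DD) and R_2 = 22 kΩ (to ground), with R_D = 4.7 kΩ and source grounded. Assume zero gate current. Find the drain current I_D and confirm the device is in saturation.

V_G = V_DD·R_2/(R_1+R_2) = 19×22/292 = 1.43 V. With the source grounded, V_GS = V_G = 1.43 V.
Assume saturation: I_D = (k_n/2)(V_GS − V_t)² = (2.3/2)×(1.43 − 1)² = 1.15×0.432² = 0.214 mA.
V_DS = V_DD − I_D·R_D = 19 − 0.214×4.7 = 18 V.
Saturation requires V_DS ≥ V_GS − V_t = 0.432 V; 18 ≥ 0.432 ✓.

I_D ≈ 0.21 mA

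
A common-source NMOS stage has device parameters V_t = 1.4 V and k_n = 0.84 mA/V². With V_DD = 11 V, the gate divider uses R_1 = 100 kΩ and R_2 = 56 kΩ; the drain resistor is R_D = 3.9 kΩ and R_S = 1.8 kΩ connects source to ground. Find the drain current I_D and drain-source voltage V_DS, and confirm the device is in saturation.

I_D ≈ 0.7 mA, V_DS ≈ 7 V

V_G = V_DD·R_2/(R_1+R_2) = 11×56/156 = 3.95 V.
Assume saturation: I_D = (k_n/2)(V_GS − V_t)² with V_GS = V_G − I_D·R_S = 3.95 − 1.8·I_D.
Substituting gives 1.36·I_D² − 4.85·I_D + 2.73 = 0, with roots I_D = 0.699 or 2.87 mA.
The root I_D = 2.87 mA gives V_GS = -1.21 V ≤ V_t, so take I_D = 0.699 mA.
Then V_GS = 2.69 V and V_DS = V_DD − I_D(R_D+R_S) = 11 − 0.699×5.7 = 7.01 V.
Saturation requires V_DS ≥ V_GS − V_t = 1.29 V; 7.01 ≥ 1.29 ✓.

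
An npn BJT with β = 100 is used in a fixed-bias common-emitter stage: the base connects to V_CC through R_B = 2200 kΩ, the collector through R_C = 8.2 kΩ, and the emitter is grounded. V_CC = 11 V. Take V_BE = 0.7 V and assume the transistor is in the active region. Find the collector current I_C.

I_C ≈ 0.47 mA

Base loop: V_CC = I_B·R_B + V_BE, so I_B = (11 − 0.7)/2200 kΩ = 0.00468 mA.
In the active region I_C = β·I_B = 100 × 0.00468 = 0.468 mA.
Collector loop: V_CE = V_CC − I_C·R_C = 11 − 0.468×8.2 = 7.16 V.
Since V_CE = 7.16 V > V_CE(sat) ≈ 0.2 V, the transistor is in the active region as assumed.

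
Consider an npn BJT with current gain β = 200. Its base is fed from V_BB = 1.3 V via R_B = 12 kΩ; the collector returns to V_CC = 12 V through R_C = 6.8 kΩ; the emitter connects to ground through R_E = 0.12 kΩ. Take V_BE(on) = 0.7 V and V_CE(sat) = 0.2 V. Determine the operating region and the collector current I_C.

Assume active: I_B = (1.3 − 0.7)/(12 + 201×0.12) = 0.0166 mA, I_C = β·I_B = 3.32 mA.
Then V_CE = 12 − 3.32×6.8 − 3.34×0.12 = -11 V < 0.2 V — the active assumption fails.
Re-solve with V_CE = 0.2 V. KCL at the emitter: V_E/R_E = (V_BB−0.7−V_E)/R_B + (V_CC−0.2−V_E)/R_C, giving V_E = 0.208 V.
I_C = (V_CC − 0.2 − V_E)/R_C = (11.8 − 0.208)/6.8 = 1.7 mA.
Check: I_B = (0.6 − 0.208)/12 = 0.0326 mA, and β·I_B = 6.53 mA > I_C, confirming saturation.

saturation; I_C ≈ 1.7 mA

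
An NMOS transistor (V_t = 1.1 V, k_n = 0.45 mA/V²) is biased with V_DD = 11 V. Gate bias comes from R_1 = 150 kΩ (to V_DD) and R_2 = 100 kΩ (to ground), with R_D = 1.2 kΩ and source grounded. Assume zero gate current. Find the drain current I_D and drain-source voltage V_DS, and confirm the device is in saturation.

I_D ≈ 2.5 mA, V_DS ≈ 8.1 V

V_G = V_DD·R_2/(R_1+R_2) = 11×100/250 = 4.4 V. With the source grounded, V_GS = V_G = 4.4 V.
Assume saturation: I_D = (k_n/2)(V_GS − V_t)² = (0.45/2)×(4.4 − 1.1)² = 0.225×3.3² = 2.45 mA.
V_DS = V_DD − I_D·R_D = 11 − 2.45×1.2 = 8.06 V.
Saturation requires V_DS ≥ V_GS − V_t = 3.3 V; 8.06 ≥ 3.3 ✓.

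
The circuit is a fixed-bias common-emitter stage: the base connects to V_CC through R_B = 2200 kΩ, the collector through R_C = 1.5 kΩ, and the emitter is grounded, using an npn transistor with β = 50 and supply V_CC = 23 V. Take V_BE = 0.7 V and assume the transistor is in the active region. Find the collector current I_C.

I_C ≈ 0.51 mA

Base loop: V_CC = I_B·R_B + V_BE, so I_B = (23 − 0.7)/2200 kΩ = 0.0101 mA.
In the active region I_C = β·I_B = 50 × 0.0101 = 0.507 mA.
Collector loop: V_CE = V_CC − I_C·R_C = 23 − 0.507×1.5 = 22.2 V.
Since V_CE = 22.2 V > V_CE(sat) ≈ 0.2 V, the transistor is in the active region as assumed.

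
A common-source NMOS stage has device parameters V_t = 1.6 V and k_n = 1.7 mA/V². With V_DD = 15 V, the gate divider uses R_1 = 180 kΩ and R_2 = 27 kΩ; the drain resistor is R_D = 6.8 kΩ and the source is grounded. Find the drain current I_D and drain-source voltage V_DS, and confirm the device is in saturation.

I_D ≈ 0.11 mA, V_DS ≈ 14 V

V_G = V_DD·R_2/(R_1+R_2) = 15×27/207 = 1.96 V. With the source grounded, V_GS = V_G = 1.96 V.
Assume saturation: I_D = (k_n/2)(V_GS − V_t)² = (1.7/2)×(1.96 − 1.6)² = 0.85×0.357² = 0.108 mA.
V_DS = V_DD − I_D·R_D = 15 − 0.108×6.8 = 14.3 V.
Saturation requires V_DS ≥ V_GS − V_t = 0.357 V; 14.3 ≥ 0.357 ✓.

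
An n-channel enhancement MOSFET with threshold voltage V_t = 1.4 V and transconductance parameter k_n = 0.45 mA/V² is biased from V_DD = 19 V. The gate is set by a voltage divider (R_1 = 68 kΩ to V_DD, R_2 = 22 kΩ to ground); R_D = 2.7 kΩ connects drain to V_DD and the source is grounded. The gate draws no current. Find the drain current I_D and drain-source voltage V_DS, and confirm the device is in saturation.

I_D ≈ 2.4 mA, V_DS ≈ 13 V

V_G = V_DD·R_2/(R_1+R_2) = 19×22/90 = 4.64 V. With the source grounded, V_GS = V_G = 4.64 V.
Assume saturation: I_D = (k_n/2)(V_GS − V_t)² = (0.45/2)×(4.64 − 1.4)² = 0.225×3.24² = 2.37 mA.
V_DS = V_DD − I_D·R_D = 19 − 2.37×2.7 = 12.6 V.
Saturation requires V_DS ≥ V_GS − V_t = 3.24 V; 12.6 ≥ 3.24 ✓.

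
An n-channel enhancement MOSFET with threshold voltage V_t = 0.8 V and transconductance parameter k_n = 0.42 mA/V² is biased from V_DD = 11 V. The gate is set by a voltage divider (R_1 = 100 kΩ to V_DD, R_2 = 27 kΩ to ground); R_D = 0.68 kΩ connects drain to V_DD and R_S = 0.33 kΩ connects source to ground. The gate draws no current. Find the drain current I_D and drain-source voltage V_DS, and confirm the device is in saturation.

V_G = V_DD·R_2/(R_1+R_2) = 11×27/127 = 2.34 V.
Assume saturation: I_D = (k_n/2)(V_GS − V_t)² with V_GS = V_G − I_D·R_S = 2.34 − 0.33·I_D.
Substituting gives 0.0229·I_D² − 1.21·I_D + 0.497 = 0, with roots I_D = 0.413 or 52.6 mA.
The root I_D = 52.6 mA gives V_GS = -15 V ≤ V_t, so take I_D = 0.413 mA.
Then V_GS = 2.2 V and V_DS = V_DD − I_D(R_D+R_S) = 11 − 0.413×1.01 = 10.6 V.
Saturation requires V_DS ≥ V_GS − V_t = 1.4 V; 10.6 ≥ 1.4 ✓.

I_D ≈ 0.41 mA, V_DS ≈ 11 V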